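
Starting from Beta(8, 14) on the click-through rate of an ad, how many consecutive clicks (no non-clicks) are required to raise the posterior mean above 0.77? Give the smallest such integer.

k = 39

After k clicks and 0 non-clicks the posterior is Beta(8+k, 14), with mean (8+k)/(8+14+k).
Set (8+k)/(22+k) > 0.77 and solve: k > (0.77·22 − 8)/(1 − 0.77) = 38.870.
The smallest integer exceeding 38.870 is 39, and checking k=39: (47)/(61) = 0.7705 > 0.77.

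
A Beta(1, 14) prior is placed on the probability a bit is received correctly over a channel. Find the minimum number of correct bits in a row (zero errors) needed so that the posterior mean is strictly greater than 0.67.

k = 28

After k correct bits and 0 errors the posterior is Beta(1+k, 14), with mean (1+k)/(1+14+k).
Set (1+k)/(15+k) > 0.67 and solve: k > (0.67·15 − 1)/(1 − 0.67) = 27.424.
The smallest integer exceeding 27.424 is 28.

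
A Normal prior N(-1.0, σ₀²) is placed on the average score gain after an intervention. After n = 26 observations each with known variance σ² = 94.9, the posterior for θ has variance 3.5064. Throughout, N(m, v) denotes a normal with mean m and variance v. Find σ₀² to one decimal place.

Posterior precision equals prior precision plus data precision: 1/σ_n² = 1/σ₀² + n/σ².
So 1/σ₀² = 1/3.5064 − 26/94.9 = 0.285193 − 0.273973 = 0.011220.
Hence σ₀² = 1/0.011220 ≈ 89.1.

σ₀² = 89.1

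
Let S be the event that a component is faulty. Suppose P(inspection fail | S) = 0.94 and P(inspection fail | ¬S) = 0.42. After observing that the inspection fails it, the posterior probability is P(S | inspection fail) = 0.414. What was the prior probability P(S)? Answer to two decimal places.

P(S) = 0.24

In odds form, posterior odds = prior odds × likelihood ratio, so prior odds = posterior odds ÷ LR.
Posterior odds = 0.414/(1−0.414) = 0.7065. LR = 0.94/0.42 = 2.2381.
Prior odds = 0.7065/2.2381 = 0.3157, so P(S) = 0.3157/(1+0.3157) ≈ 0.24.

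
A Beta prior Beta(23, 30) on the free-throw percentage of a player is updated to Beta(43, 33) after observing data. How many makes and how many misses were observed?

A Beta(a, b) prior with s successes and f failures in binomial data gives a Beta(a+s, b+f) posterior.
Match parameters: s=43−23=20, f=33−30=3.

20 makes and 3 misses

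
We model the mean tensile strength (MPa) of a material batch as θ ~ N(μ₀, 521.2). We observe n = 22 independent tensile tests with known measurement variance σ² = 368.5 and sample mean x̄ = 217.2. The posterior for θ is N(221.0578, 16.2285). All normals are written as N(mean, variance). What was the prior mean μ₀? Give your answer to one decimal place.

μ₀ = 341.1

The posterior mean is a precision-weighted average: μ_n = (τ₀μ₀ + τ_data·x̄)/(τ₀+τ_data), with τ₀=1/σ₀² and τ_data=n/σ².
Here τ₀ = 1/521.2 = 0.001919 and τ_data = 22/368.5 = 0.059701, so τ_n = 0.061620.
Rearranging for μ₀: μ₀ = (μ_n·τ_n − τ_data·x̄)/τ₀ = (221.0578·0.061620 − 0.059701·217.2) / 0.001919 = 0.654524/0.001919 ≈ 341.1.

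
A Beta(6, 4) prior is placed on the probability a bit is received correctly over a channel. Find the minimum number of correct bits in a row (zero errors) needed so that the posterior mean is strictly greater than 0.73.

After k correct bits and 0 errors the posterior is Beta(6+k, 4), with mean (6+k)/(6+4+k).
Set (6+k)/(10+k) > 0.73 and solve: k > (0.73·10 − 6)/(1 − 0.73) = 4.815.
The smallest integer exceeding 4.815 is 5.

k = 5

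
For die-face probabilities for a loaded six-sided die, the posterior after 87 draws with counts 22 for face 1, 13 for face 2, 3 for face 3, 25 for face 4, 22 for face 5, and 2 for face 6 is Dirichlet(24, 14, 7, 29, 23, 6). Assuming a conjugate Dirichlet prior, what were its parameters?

Dirichlet(2, 1, 4, 4, 1, 4)

For a Dirichlet(α) prior with multinomial counts c, the posterior is Dirichlet(α + c) componentwise.
Subtract each count from the matching posterior parameter: 24−22=2, 14−13=1, 7−3=4, 29−25=4, 23−22=1, 6−2=4.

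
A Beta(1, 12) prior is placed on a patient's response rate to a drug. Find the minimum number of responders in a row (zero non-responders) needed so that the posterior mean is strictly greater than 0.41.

k = 8

After k responders and 0 non-responders the posterior is Beta(1+k, 12), with mean (1+k)/(1+12+k).
Set (1+k)/(13+k) > 0.41 and solve: k > (0.41·13 − 1)/(1 − 0.41) = 7.339.
The smallest integer exceeding 7.339 is 8, and checking k=8: (9)/(21) = 0.4286 > 0.41.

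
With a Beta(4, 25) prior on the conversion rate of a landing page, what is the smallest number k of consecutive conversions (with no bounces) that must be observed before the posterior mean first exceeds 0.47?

After k conversions and 0 bounces the posterior is Beta(4+k, 25), with mean (4+k)/(4+25+k).
Set (4+k)/(29+k) > 0.47 and solve: k > (0.47·29 − 4)/(1 − 0.47) = 18.170.
The smallest integer exceeding 18.170 is 19, and checking k=19: (23)/(48) = 0.4792 > 0.47.

k = 19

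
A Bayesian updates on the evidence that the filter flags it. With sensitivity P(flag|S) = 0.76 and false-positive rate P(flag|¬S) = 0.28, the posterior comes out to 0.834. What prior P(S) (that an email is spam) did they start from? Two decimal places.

P(S) = 0.65

In odds form, posterior odds = prior odds × likelihood ratio, so prior odds = posterior odds ÷ LR.
Posterior odds = 0.834/(1−0.834) = 5.0241. LR = 0.76/0.28 = 2.7143.
Prior odds = 5.0241/2.7143 = 1.8510, so P(S) = 1.8510/(1+1.8510) ≈ 0.65.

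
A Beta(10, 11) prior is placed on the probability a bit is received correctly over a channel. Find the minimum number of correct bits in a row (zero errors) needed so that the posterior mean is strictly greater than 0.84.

After k correct bits and 0 errors the posterior is Beta(10+k, 11), with mean (10+k)/(10+11+k).
Set (10+k)/(21+k) > 0.84 and solve: k > (0.84·21 − 10)/(1 − 0.84) = 47.750.
The smallest integer exceeding 47.750 is 48.

k = 48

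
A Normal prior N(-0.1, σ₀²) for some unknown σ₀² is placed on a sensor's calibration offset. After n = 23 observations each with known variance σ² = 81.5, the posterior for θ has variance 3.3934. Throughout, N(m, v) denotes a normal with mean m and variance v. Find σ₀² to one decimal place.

σ₀² = 80.1

For the Normal–Normal model with known σ², precisions add: τ_n = τ₀ + n/σ².
So 1/σ₀² = 1/3.3934 − 23/81.5 = 0.294690 − 0.282209 = 0.012481.
Hence σ₀² = 1/0.012481 ≈ 80.1.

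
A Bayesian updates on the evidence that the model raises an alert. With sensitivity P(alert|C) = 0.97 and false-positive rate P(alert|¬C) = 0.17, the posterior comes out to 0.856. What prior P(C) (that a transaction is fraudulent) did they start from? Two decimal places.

P(C) = 0.51

In odds form, posterior odds = prior odds × likelihood ratio, so prior odds = posterior odds ÷ LR.
Posterior odds = 0.856/(1−0.856) = 5.9444. LR = 0.97/0.17 = 5.7059.
Prior odds = 5.9444/5.7059 = 1.0418, so P(C) = 1.0418/(1+1.0418) ≈ 0.51.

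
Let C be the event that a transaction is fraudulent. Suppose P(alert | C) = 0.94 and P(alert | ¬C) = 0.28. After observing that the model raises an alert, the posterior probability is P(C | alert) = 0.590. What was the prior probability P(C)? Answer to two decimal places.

In odds form, posterior odds = prior odds × likelihood ratio, so prior odds = posterior odds ÷ LR.
Posterior odds = 0.590/(1−0.590) = 1.4390. LR = 0.94/0.28 = 3.3571.
Prior odds = 1.4390/3.3571 = 0.4286, so P(C) = 0.4286/(1+0.4286) ≈ 0.30.

P(C) = 0.30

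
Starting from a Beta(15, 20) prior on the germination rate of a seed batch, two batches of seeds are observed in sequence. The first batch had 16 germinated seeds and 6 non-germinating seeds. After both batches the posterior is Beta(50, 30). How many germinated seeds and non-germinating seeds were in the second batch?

19 germinated seeds and 4 non-germinating seeds

Sequential conjugate updates are equivalent to a single update on the pooled data, so total successes = posterior α − prior α and total failures = posterior β − prior β.
Total across both batches: 50−15=35 germinated seeds, 30−20=10 non-germinating seeds.
Subtract the first batch: 35−16=19 germinated seeds and 10−6=4 non-germinating seeds.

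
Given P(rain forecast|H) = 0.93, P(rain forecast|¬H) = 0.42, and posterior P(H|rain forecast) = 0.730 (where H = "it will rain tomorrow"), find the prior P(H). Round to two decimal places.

P(H) = 0.55

Bayes' rule in odds form gives O(H|E) = O(H)·[P(E|H)/P(E|¬H)], hence O(H) = O(H|E)/LR.
Posterior odds = 0.730/(1−0.730) = 2.7037. LR = 0.93/0.42 = 2.2143.
Prior odds = 2.7037/2.2143 = 1.2210, so P(H) = 1.2210/(1+1.2210) ≈ 0.55.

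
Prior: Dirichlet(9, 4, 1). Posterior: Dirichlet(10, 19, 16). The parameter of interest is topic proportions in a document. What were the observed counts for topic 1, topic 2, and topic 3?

counts (1, 15, 15)

For a Dirichlet(α) prior with multinomial counts c, the posterior is Dirichlet(α + c) componentwise.
Counts are posterior − prior componentwise: 10−9=1, 19−4=15, 16−1=15.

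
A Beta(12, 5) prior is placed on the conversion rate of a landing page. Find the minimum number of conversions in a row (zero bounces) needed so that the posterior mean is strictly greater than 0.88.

k = 25

After k conversions and 0 bounces the posterior is Beta(12+k, 5), with mean (12+k)/(12+5+k).
Set (12+k)/(17+k) > 0.88 and solve: k > (0.88·17 − 12)/(1 − 0.88) = 24.667.
The smallest integer exceeding 24.667 is 25.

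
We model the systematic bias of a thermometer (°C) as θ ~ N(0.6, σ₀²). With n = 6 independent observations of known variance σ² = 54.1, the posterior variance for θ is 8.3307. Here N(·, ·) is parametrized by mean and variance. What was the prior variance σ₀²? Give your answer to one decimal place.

σ₀² = 109.5

For the Normal–Normal model with known σ², precisions add: τ_n = τ₀ + n/σ².
So 1/σ₀² = 1/8.3307 − 6/54.1 = 0.120038 − 0.110906 = 0.009132.
Hence σ₀² = 1/0.009132 ≈ 109.5.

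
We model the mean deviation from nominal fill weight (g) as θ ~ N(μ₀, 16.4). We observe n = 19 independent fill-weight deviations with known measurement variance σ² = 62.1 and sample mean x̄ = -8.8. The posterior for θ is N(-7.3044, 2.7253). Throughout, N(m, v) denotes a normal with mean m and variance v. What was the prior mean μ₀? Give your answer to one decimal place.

μ₀ = 0.2

With known observation variance, the Normal–Normal posterior has precision τ_n = τ₀ + n/σ² and mean μ_n = (τ₀μ₀ + (n/σ²)x̄)/τ_n.
Here τ₀ = 1/16.4 = 0.060976 and τ_data = 19/62.1 = 0.305958, so τ_n = 0.366934.
Rearranging for μ₀: μ₀ = (μ_n·τ_n − τ_data·x̄)/τ₀ = (-7.3044·0.366934 − 0.305958·-8.8) / 0.060976 = 0.012198/0.060976 ≈ 0.2.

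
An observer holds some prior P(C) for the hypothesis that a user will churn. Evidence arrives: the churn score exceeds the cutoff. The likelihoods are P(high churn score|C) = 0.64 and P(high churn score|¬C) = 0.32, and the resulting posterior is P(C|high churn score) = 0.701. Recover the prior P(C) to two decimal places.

In odds form, posterior odds = prior odds × likelihood ratio, so prior odds = posterior odds ÷ LR.
Posterior odds = 0.701/(1−0.701) = 2.3445. LR = 0.64/0.32 = 2.0000.
Prior odds = 2.3445/2.0000 = 1.1723, so P(C) = 1.1723/(1+1.1723) ≈ 0.54.

P(C) = 0.54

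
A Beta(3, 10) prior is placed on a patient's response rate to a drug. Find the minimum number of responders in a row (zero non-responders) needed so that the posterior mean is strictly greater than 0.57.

k = 11

After k responders and 0 non-responders the posterior is Beta(3+k, 10), with mean (3+k)/(3+10+k).
Set (3+k)/(13+k) > 0.57 and solve: k > (0.57·13 − 3)/(1 − 0.57) = 10.256.
The smallest integer exceeding 10.256 is 11.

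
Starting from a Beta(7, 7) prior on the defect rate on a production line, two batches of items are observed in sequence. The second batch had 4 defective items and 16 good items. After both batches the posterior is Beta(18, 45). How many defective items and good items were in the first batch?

Sequential conjugate updates are equivalent to a single update on the pooled data, so total successes = posterior α − prior α and total failures = posterior β − prior β.
Total across both batches: 18−7=11 defective items, 45−7=38 good items.
Subtract the second batch: 11−4=7 defective items and 38−16=22 good items.

7 defective items and 22 good items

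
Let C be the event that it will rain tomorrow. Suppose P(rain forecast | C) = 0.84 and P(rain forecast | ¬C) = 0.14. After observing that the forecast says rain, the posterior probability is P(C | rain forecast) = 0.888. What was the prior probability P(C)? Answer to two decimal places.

P(C) = 0.57

Bayes' rule in odds form gives O(C|E) = O(C)·[P(E|C)/P(E|¬C)], hence O(C) = O(C|E)/LR.
Posterior odds = 0.888/(1−0.888) = 7.9286. LR = 0.84/0.14 = 6.0000.
Prior odds = 7.9286/6.0000 = 1.3214, so P(C) = 1.3214/(1+1.3214) ≈ 0.57.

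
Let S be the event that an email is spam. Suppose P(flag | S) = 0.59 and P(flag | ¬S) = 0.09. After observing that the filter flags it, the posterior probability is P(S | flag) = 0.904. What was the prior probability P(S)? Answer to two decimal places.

Bayes' rule in odds form gives O(S|E) = O(S)·[P(E|S)/P(E|¬S)], hence O(S) = O(S|E)/LR.
Posterior odds = 0.904/(1−0.904) = 9.4167. LR = 0.59/0.09 = 6.5556.
Prior odds = 9.4167/6.5556 = 1.4364, so P(S) = 1.4364/(1+1.4364) ≈ 0.59.

P(S) = 0.59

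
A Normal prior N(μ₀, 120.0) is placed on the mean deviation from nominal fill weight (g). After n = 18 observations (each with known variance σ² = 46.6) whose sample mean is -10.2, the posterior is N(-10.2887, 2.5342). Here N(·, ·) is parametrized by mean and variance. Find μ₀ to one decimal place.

With known observation variance, the Normal–Normal posterior has precision τ_n = τ₀ + n/σ² and mean μ_n = (τ₀μ₀ + (n/σ²)x̄)/τ_n.
Here τ₀ = 1/120.0 = 0.008333 and τ_data = 18/46.6 = 0.386266, so τ_n = 0.394599.
Rearranging for μ₀: μ₀ = (μ_n·τ_n − τ_data·x̄)/τ₀ = (-10.2887·0.394599 − 0.386266·-10.2) / 0.008333 = -0.119998/0.008333 ≈ -14.4.

μ₀ = -14.4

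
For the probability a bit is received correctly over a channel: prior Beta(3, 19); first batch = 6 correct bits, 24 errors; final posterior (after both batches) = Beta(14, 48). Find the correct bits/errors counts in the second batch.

5 correct bits and 5 errors

Sequential conjugate updates are equivalent to a single update on the pooled data, so total successes = posterior α − prior α and total failures = posterior β − prior β.
Total across both batches: 14−3=11 correct bits, 48−19=29 errors.
Subtract the first batch: 11−6=5 correct bits and 29−24=5 errors.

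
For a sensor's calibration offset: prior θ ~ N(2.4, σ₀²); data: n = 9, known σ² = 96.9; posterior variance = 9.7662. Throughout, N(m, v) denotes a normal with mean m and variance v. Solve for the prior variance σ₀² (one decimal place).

For the Normal–Normal model with known σ², precisions add: τ_n = τ₀ + n/σ².
So 1/σ₀² = 1/9.7662 − 9/96.9 = 0.102394 − 0.092879 = 0.009515.
Hence σ₀² = 1/0.009515 ≈ 105.1.

σ₀² = 105.1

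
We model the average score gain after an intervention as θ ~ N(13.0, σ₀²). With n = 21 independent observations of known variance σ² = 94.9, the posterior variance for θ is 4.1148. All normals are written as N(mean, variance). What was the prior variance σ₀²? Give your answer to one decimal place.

Posterior precision equals prior precision plus data precision: 1/σ_n² = 1/σ₀² + n/σ².
So 1/σ₀² = 1/4.1148 − 21/94.9 = 0.243025 − 0.221286 = 0.021739.
Hence σ₀² = 1/0.021739 ≈ 46.0.

σ₀² = 46.0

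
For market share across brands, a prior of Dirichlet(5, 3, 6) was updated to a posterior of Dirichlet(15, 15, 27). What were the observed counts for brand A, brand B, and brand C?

For a Dirichlet(α) prior with multinomial counts c, the posterior is Dirichlet(α + c) componentwise.
Counts are posterior − prior componentwise: 15−5=10, 15−3=12, 27−6=21.

counts (10, 12, 21)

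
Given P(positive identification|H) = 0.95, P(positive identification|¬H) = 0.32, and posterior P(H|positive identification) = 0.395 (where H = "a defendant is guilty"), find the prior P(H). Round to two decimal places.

P(H) = 0.18

Bayes' rule in odds form gives O(H|E) = O(H)·[P(E|H)/P(E|¬H)], hence O(H) = O(H|E)/LR.
Posterior odds = 0.395/(1−0.395) = 0.6529. LR = 0.95/0.32 = 2.9688.
Prior odds = 0.6529/2.9688 = 0.2199, so P(H) = 0.2199/(1+0.2199) ≈ 0.18.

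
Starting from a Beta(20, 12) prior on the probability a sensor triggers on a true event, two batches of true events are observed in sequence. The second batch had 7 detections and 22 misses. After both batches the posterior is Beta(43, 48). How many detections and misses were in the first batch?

Because Beta–binomial updating is additive in the counts, the combined data contributed (α_post−α_prior, β_post−β_prior) successes and failures.
Total across both batches: 43−20=23 detections, 48−12=36 misses.
Subtract the second batch: 23−7=16 detections and 36−22=14 misses.

16 detections and 14 misses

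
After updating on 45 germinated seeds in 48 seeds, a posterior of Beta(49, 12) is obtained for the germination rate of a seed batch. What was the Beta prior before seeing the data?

Beta(4, 9)

Beta is conjugate to the binomial likelihood: posterior = Beta(α+s, β+f).
So α = 49 − 45 = 4 and β = 12 − 3 = 9.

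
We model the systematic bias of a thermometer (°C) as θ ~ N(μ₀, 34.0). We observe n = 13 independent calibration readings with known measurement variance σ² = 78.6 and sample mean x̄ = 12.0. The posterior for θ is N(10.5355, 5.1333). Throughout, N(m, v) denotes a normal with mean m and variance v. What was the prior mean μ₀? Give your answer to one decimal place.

The posterior mean is a precision-weighted average: μ_n = (τ₀μ₀ + τ_data·x̄)/(τ₀+τ_data), with τ₀=1/σ₀² and τ_data=n/σ².
Here τ₀ = 1/34.0 = 0.029412 and τ_data = 13/78.6 = 0.165394, so τ_n = 0.194806.
Rearranging for μ₀: μ₀ = (μ_n·τ_n − τ_data·x̄)/τ₀ = (10.5355·0.194806 − 0.165394·12.0) / 0.029412 = 0.067651/0.029412 ≈ 2.3.

μ₀ = 2.3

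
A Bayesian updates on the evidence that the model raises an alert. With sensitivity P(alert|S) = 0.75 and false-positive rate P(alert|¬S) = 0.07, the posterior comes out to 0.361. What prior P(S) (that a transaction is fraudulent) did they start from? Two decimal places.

P(S) = 0.05

Bayes' rule in odds form gives O(S|E) = O(S)·[P(E|S)/P(E|¬S)], hence O(S) = O(S|E)/LR.
Posterior odds = 0.361/(1−0.361) = 0.5649. LR = 0.75/0.07 = 10.7143.
Prior odds = 0.5649/10.7143 = 0.0527, so P(S) = 0.0527/(1+0.0527) ≈ 0.05.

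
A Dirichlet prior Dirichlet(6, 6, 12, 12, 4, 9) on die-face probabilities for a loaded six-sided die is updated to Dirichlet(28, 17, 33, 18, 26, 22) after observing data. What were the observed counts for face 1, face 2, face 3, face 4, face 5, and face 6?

counts (22, 11, 21, 6, 22, 13)

For a Dirichlet(α) prior with multinomial counts c, the posterior is Dirichlet(α + c) componentwise.
Counts are posterior − prior componentwise: 28−6=22, 17−6=11, 33−12=21, 18−12=6, 26−4=22, 22−9=13.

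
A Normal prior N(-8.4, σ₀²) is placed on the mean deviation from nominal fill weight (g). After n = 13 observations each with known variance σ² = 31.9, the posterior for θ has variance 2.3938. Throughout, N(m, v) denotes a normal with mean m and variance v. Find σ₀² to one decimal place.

σ₀² = 97.8

Posterior precision equals prior precision plus data precision: 1/σ_n² = 1/σ₀² + n/σ².
So 1/σ₀² = 1/2.3938 − 13/31.9 = 0.417746 − 0.407524 = 0.010222.
Hence σ₀² = 1/0.010222 ≈ 97.8.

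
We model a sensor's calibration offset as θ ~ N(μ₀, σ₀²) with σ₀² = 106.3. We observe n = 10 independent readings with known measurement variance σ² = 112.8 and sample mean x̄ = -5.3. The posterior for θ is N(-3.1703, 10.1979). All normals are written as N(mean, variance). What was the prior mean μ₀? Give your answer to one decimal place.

μ₀ = 16.9

The posterior mean is a precision-weighted average: μ_n = (τ₀μ₀ + τ_data·x̄)/(τ₀+τ_data), with τ₀=1/σ₀² and τ_data=n/σ².
Here τ₀ = 1/106.3 = 0.009407 and τ_data = 10/112.8 = 0.088652, so τ_n = 0.098059.
Rearranging for μ₀: μ₀ = (μ_n·τ_n − τ_data·x̄)/τ₀ = (-3.1703·0.098059 − 0.088652·-5.3) / 0.009407 = 0.158979/0.009407 ≈ 16.9.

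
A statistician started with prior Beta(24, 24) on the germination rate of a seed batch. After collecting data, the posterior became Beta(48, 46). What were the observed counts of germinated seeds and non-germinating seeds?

Under Beta–binomial conjugacy the posterior parameters are (a+s, b+f).
Match parameters: s=48−24=24, f=46−24=22.

24 germinated seeds and 22 non-germinating seeds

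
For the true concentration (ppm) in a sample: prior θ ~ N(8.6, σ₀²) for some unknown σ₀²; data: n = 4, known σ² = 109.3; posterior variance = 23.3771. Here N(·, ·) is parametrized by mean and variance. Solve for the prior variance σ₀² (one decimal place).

σ₀² = 161.8

For the Normal–Normal model with known σ², precisions add: τ_n = τ₀ + n/σ².
So 1/σ₀² = 1/23.3771 − 4/109.3 = 0.042777 − 0.036597 = 0.006180.
Hence σ₀² = 1/0.006180 ≈ 161.8.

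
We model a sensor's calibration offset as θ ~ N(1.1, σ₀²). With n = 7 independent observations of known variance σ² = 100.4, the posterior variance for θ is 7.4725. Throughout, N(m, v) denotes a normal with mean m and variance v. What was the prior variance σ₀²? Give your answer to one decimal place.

σ₀² = 15.6

Posterior precision equals prior precision plus data precision: 1/σ_n² = 1/σ₀² + n/σ².
So 1/σ₀² = 1/7.4725 − 7/100.4 = 0.133824 − 0.069721 = 0.064103.
Hence σ₀² = 1/0.064103 ≈ 15.6.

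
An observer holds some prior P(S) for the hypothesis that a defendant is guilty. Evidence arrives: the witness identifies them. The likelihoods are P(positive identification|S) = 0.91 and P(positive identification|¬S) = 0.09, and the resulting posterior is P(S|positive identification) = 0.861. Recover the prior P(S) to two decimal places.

P(S) = 0.38

In odds form, posterior odds = prior odds × likelihood ratio, so prior odds = posterior odds ÷ LR.
Posterior odds = 0.861/(1−0.861) = 6.1942. LR = 0.91/0.09 = 10.1111.
Prior odds = 6.1942/10.1111 = 0.6126, so P(S) = 0.6126/(1+0.6126) ≈ 0.38.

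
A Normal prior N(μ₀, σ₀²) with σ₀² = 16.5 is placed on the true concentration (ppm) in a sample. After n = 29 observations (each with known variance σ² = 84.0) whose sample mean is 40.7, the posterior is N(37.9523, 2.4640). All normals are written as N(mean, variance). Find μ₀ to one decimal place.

With known observation variance, the Normal–Normal posterior has precision τ_n = τ₀ + n/σ² and mean μ_n = (τ₀μ₀ + (n/σ²)x̄)/τ_n.
Here τ₀ = 1/16.5 = 0.060606 and τ_data = 29/84.0 = 0.345238, so τ_n = 0.405844.
Rearranging for μ₀: μ₀ = (μ_n·τ_n − τ_data·x̄)/τ₀ = (37.9523·0.405844 − 0.345238·40.7) / 0.060606 = 1.351527/0.060606 ≈ 22.3.

μ₀ = 22.3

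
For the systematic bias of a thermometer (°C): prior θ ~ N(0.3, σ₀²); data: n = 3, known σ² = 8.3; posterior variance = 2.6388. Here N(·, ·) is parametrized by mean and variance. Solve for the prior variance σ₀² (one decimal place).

For the Normal–Normal model with known σ², precisions add: τ_n = τ₀ + n/σ².
So 1/σ₀² = 1/2.6388 − 3/8.3 = 0.378960 − 0.361446 = 0.017514.
Hence σ₀² = 1/0.017514 ≈ 57.1.

σ₀² = 57.1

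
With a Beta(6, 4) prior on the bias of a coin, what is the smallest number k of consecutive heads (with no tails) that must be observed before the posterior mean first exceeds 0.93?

After k heads and 0 tails the posterior is Beta(6+k, 4), with mean (6+k)/(6+4+k).
Set (6+k)/(10+k) > 0.93 and solve: k > (0.93·10 − 6)/(1 − 0.93) = 47.143.
The smallest integer exceeding 47.143 is 48.

k = 48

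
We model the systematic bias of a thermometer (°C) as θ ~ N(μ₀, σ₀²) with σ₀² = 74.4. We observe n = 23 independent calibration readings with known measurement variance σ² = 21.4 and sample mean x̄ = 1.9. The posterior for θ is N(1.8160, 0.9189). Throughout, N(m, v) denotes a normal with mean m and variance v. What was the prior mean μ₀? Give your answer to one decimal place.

μ₀ = -4.9

The posterior mean is a precision-weighted average: μ_n = (τ₀μ₀ + τ_data·x̄)/(τ₀+τ_data), with τ₀=1/σ₀² and τ_data=n/σ².
Here τ₀ = 1/74.4 = 0.013441 and τ_data = 23/21.4 = 1.074766, so τ_n = 1.088207.
Rearranging for μ₀: μ₀ = (μ_n·τ_n − τ_data·x̄)/τ₀ = (1.8160·1.088207 − 1.074766·1.9) / 0.013441 = -0.065871/0.013441 ≈ -4.9.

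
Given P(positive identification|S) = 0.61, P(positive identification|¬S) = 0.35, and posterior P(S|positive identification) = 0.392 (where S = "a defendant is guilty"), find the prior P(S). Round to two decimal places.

In odds form, posterior odds = prior odds × likelihood ratio, so prior odds = posterior odds ÷ LR.
Posterior odds = 0.392/(1−0.392) = 0.6447. LR = 0.61/0.35 = 1.7429.
Prior odds = 0.6447/1.7429 = 0.3699, so P(S) = 0.3699/(1+0.3699) ≈ 0.27.

P(S) = 0.27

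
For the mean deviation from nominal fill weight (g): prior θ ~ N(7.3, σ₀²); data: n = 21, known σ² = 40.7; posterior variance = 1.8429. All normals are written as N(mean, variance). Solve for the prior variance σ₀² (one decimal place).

σ₀² = 37.5

Posterior precision equals prior precision plus data precision: 1/σ_n² = 1/σ₀² + n/σ².
So 1/σ₀² = 1/1.8429 − 21/40.7 = 0.542623 − 0.515971 = 0.026652.
Hence σ₀² = 1/0.026652 ≈ 37.5.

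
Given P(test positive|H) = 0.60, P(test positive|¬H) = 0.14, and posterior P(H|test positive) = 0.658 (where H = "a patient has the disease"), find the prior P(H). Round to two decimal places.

Bayes' rule in odds form gives O(H|E) = O(H)·[P(E|H)/P(E|¬H)], hence O(H) = O(H|E)/LR.
Posterior odds = 0.658/(1−0.658) = 1.9240. LR = 0.60/0.14 = 4.2857.
Prior odds = 1.9240/4.2857 = 0.4489, so P(H) = 0.4489/(1+0.4489) ≈ 0.31.

P(H) = 0.31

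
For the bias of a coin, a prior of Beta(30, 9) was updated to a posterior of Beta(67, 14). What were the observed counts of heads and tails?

37 heads and 5 tails

Beta is conjugate to the binomial likelihood: posterior = Beta(α+s, β+f).
Match parameters: s=67−30=37, f=14−9=5.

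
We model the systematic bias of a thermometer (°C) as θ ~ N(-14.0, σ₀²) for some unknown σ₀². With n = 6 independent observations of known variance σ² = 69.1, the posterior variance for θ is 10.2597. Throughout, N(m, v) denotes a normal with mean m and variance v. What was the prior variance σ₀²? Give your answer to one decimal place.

σ₀² = 94.0

Posterior precision equals prior precision plus data precision: 1/σ_n² = 1/σ₀² + n/σ².
So 1/σ₀² = 1/10.2597 − 6/69.1 = 0.097469 − 0.086831 = 0.010638.
Hence σ₀² = 1/0.010638 ≈ 94.0.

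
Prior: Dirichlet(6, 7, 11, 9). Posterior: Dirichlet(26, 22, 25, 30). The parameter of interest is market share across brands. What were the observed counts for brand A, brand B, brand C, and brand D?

For a Dirichlet(α) prior with multinomial counts c, the posterior is Dirichlet(α + c) componentwise.
Counts are posterior − prior componentwise: 26−6=20, 22−7=15, 25−11=14, 30−9=21.

counts (20, 15, 14, 21)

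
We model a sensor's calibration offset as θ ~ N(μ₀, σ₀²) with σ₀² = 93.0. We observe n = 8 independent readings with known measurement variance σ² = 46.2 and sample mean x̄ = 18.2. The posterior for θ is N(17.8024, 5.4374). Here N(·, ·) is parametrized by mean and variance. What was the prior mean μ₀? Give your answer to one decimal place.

The posterior mean is a precision-weighted average: μ_n = (τ₀μ₀ + τ_data·x̄)/(τ₀+τ_data), with τ₀=1/σ₀² and τ_data=n/σ².
Here τ₀ = 1/93.0 = 0.010753 and τ_data = 8/46.2 = 0.173160, so τ_n = 0.183913.
Rearranging for μ₀: μ₀ = (μ_n·τ_n − τ_data·x̄)/τ₀ = (17.8024·0.183913 − 0.173160·18.2) / 0.010753 = 0.122581/0.010753 ≈ 11.4.

μ₀ = 11.4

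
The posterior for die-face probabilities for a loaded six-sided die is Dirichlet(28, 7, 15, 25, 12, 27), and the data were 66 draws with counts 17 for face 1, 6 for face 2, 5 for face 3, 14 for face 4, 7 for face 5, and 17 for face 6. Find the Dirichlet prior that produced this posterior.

Dirichlet(11, 1, 10, 11, 5, 10)

For a Dirichlet(α) prior with multinomial counts c, the posterior is Dirichlet(α + c) componentwise.
Subtract each count from the matching posterior parameter: 28−17=11, 7−6=1, 15−5=10, 25−14=11, 12−7=5, 27−17=10.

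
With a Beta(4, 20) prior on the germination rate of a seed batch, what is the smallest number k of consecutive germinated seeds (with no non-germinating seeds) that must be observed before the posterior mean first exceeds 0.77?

k = 63

After k germinated seeds and 0 non-germinating seeds the posterior is Beta(4+k, 20), with mean (4+k)/(4+20+k).
Set (4+k)/(24+k) > 0.77 and solve: k > (0.77·24 − 4)/(1 − 0.77) = 62.957.
The smallest integer exceeding 62.957 is 63, and checking k=63: (67)/(87) = 0.7701 > 0.77.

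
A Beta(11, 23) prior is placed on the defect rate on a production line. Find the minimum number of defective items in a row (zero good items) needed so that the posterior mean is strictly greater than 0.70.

After k defective items and 0 good items the posterior is Beta(11+k, 23), with mean (11+k)/(11+23+k).
Set (11+k)/(34+k) > 0.70 and solve: k > (0.70·34 − 11)/(1 − 0.70) = 42.667.
The smallest integer exceeding 42.667 is 43.

k = 43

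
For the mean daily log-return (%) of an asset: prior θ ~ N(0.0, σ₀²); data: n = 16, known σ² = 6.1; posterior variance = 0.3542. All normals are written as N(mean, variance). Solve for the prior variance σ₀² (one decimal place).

Posterior precision equals prior precision plus data precision: 1/σ_n² = 1/σ₀² + n/σ².
So 1/σ₀² = 1/0.3542 − 16/6.1 = 2.823264 − 2.622951 = 0.200313.
Hence σ₀² = 1/0.200313 ≈ 5.0.

σ₀² = 5.0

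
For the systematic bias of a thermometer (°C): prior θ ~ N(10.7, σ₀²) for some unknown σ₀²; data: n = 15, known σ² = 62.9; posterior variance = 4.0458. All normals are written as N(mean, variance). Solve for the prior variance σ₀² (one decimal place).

For the Normal–Normal model with known σ², precisions add: τ_n = τ₀ + n/σ².
So 1/σ₀² = 1/4.0458 − 15/62.9 = 0.247170 − 0.238474 = 0.008696.
Hence σ₀² = 1/0.008696 ≈ 115.0.

σ₀² = 115.0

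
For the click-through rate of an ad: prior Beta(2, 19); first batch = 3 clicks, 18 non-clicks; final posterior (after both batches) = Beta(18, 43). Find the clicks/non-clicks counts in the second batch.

13 clicks and 6 non-clicks

Because Beta–binomial updating is additive in the counts, the combined data contributed (α_post−α_prior, β_post−β_prior) successes and failures.
Total across both batches: 18−2=16 clicks, 43−19=24 non-clicks.
Subtract the first batch: 16−3=13 clicks and 24−18=6 non-clicks.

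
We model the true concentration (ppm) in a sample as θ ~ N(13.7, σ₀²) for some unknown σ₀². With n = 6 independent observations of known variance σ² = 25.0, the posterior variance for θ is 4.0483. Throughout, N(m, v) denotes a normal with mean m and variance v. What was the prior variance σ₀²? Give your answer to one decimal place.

Posterior precision equals prior precision plus data precision: 1/σ_n² = 1/σ₀² + n/σ².
So 1/σ₀² = 1/4.0483 − 6/25.0 = 0.247017 − 0.240000 = 0.007017.
Hence σ₀² = 1/0.007017 ≈ 142.5.

σ₀² = 142.5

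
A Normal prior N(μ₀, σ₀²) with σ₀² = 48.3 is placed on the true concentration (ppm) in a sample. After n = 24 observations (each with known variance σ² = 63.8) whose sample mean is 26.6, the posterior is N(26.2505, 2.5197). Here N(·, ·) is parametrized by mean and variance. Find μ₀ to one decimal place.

The posterior mean is a precision-weighted average: μ_n = (τ₀μ₀ + τ_data·x̄)/(τ₀+τ_data), with τ₀=1/σ₀² and τ_data=n/σ².
Here τ₀ = 1/48.3 = 0.020704 and τ_data = 24/63.8 = 0.376176, so τ_n = 0.396880.
Rearranging for μ₀: μ₀ = (μ_n·τ_n − τ_data·x̄)/τ₀ = (26.2505·0.396880 − 0.376176·26.6) / 0.020704 = 0.412017/0.020704 ≈ 19.9.

μ₀ = 19.9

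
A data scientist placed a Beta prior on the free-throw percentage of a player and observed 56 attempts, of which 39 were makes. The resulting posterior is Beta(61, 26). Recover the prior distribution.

A Beta(α, β) prior with s successes and f failures in binomial data gives a Beta(α+s, β+f) posterior.
So α = 61 − 39 = 22 and β = 26 − 17 = 9.

Beta(22, 9)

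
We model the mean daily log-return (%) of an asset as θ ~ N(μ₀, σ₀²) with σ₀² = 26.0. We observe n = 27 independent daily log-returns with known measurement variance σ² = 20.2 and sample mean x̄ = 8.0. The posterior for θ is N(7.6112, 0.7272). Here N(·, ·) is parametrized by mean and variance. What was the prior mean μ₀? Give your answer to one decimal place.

The posterior mean is a precision-weighted average: μ_n = (τ₀μ₀ + τ_data·x̄)/(τ₀+τ_data), with τ₀=1/σ₀² and τ_data=n/σ².
Here τ₀ = 1/26.0 = 0.038462 and τ_data = 27/20.2 = 1.336634, so τ_n = 1.375096.
Rearranging for μ₀: μ₀ = (μ_n·τ_n − τ_data·x̄)/τ₀ = (7.6112·1.375096 − 1.336634·8.0) / 0.038462 = -0.226941/0.038462 ≈ -5.9.

μ₀ = -5.9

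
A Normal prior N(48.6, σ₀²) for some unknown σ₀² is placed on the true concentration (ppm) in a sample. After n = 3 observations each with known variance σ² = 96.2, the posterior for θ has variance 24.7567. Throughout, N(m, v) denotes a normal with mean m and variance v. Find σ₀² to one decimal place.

Posterior precision equals prior precision plus data precision: 1/σ_n² = 1/σ₀² + n/σ².
So 1/σ₀² = 1/24.7567 − 3/96.2 = 0.040393 − 0.031185 = 0.009208.
Hence σ₀² = 1/0.009208 ≈ 108.6.

σ₀² = 108.6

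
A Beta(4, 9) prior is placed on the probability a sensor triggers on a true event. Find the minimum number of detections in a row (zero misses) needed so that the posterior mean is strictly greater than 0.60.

After k detections and 0 misses the posterior is Beta(4+k, 9), with mean (4+k)/(4+9+k).
Set (4+k)/(13+k) > 0.60 and solve: k > (0.60·13 − 4)/(1 − 0.60) = 9.500.
The smallest integer exceeding 9.500 is 10.

k = 10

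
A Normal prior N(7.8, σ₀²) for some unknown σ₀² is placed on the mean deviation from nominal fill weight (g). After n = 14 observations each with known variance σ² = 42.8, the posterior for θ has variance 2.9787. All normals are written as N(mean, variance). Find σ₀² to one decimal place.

For the Normal–Normal model with known σ², precisions add: τ_n = τ₀ + n/σ².
So 1/σ₀² = 1/2.9787 − 14/42.8 = 0.335717 − 0.327103 = 0.008614.
Hence σ₀² = 1/0.008614 ≈ 116.1.

σ₀² = 116.1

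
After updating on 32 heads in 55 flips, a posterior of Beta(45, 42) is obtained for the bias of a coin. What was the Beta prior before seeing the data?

Beta(13, 19)

Under Beta–binomial conjugacy the posterior parameters are (α+s, β+f).
So α = 45 − 32 = 13 and β = 42 − 23 = 19.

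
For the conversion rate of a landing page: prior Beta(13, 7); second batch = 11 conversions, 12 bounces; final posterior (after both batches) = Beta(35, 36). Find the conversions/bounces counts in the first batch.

11 conversions and 17 bounces

Because Beta–binomial updating is additive in the counts, the combined data contributed (α_post−α_prior, β_post−β_prior) successes and failures.
Total across both batches: 35−13=22 conversions, 36−7=29 bounces.
Subtract the second batch: 22−11=11 conversions and 29−12=17 bounces.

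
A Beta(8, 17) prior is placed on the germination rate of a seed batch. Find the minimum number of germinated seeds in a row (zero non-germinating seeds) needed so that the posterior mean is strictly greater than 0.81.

After k germinated seeds and 0 non-germinating seeds the posterior is Beta(8+k, 17), with mean (8+k)/(8+17+k).
Set (8+k)/(25+k) > 0.81 and solve: k > (0.81·25 − 8)/(1 − 0.81) = 64.474.
The smallest integer exceeding 64.474 is 65, and checking k=65: (73)/(90) = 0.8111 > 0.81.

k = 65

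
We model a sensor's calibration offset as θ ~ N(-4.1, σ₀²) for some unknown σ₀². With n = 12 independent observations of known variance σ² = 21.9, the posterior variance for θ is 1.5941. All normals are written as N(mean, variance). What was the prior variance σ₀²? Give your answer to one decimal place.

σ₀² = 12.6

Posterior precision equals prior precision plus data precision: 1/σ_n² = 1/σ₀² + n/σ².
So 1/σ₀² = 1/1.5941 − 12/21.9 = 0.627313 − 0.547945 = 0.079368.
Hence σ₀² = 1/0.079368 ≈ 12.6.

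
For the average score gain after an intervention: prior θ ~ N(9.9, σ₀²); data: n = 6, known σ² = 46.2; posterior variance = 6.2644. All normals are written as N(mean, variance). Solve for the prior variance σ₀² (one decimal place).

σ₀² = 33.6

For the Normal–Normal model with known σ², precisions add: τ_n = τ₀ + n/σ².
So 1/σ₀² = 1/6.2644 − 6/46.2 = 0.159632 − 0.129870 = 0.029762.
Hence σ₀² = 1/0.029762 ≈ 33.6.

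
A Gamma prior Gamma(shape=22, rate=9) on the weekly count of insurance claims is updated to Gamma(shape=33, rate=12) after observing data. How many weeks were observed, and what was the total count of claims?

A Gamma(α, β) prior (rate parametrization) on a Poisson rate with n observations summing to S gives posterior Gamma(α+S, β+n).
Matching: Σxᵢ = 33 − 22 = 11 and n = 12 − 9 = 3.

n = 3 weeks with total 11 claims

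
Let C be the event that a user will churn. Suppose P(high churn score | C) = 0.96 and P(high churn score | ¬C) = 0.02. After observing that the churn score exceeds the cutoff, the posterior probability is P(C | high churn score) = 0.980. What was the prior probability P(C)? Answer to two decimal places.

P(C) = 0.51

Bayes' rule in odds form gives O(C|E) = O(C)·[P(E|C)/P(E|¬C)], hence O(C) = O(C|E)/LR.
Posterior odds = 0.980/(1−0.980) = 49.0000. LR = 0.96/0.02 = 48.0000.
Prior odds = 49.0000/48.0000 = 1.0208, so P(C) = 1.0208/(1+1.0208) ≈ 0.51.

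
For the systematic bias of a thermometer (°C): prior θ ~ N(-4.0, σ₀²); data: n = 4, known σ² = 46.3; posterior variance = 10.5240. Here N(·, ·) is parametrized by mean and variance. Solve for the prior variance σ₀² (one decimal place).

For the Normal–Normal model with known σ², precisions add: τ_n = τ₀ + n/σ².
So 1/σ₀² = 1/10.5240 − 4/46.3 = 0.095021 − 0.086393 = 0.008628.
Hence σ₀² = 1/0.008628 ≈ 115.9.

σ₀² = 115.9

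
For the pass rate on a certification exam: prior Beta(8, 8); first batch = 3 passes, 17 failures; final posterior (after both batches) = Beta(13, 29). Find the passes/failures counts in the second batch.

2 passes and 4 failures

Sequential conjugate updates are equivalent to a single update on the pooled data, so total successes = posterior α − prior α and total failures = posterior β − prior β.
Total across both batches: 13−8=5 passes, 29−8=21 failures.
Subtract the first batch: 5−3=2 passes and 21−17=4 failures.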